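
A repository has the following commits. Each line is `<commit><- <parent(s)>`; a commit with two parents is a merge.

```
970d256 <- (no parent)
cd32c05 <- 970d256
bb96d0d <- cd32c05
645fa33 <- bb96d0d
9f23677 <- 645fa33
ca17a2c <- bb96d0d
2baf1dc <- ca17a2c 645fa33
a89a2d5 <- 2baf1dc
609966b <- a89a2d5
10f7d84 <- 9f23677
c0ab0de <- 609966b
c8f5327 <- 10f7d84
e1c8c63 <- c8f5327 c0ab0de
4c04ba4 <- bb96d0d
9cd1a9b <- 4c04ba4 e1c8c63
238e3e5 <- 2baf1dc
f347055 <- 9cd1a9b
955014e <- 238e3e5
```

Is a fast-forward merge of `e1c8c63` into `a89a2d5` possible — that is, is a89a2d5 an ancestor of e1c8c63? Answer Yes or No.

Yes

A fast-forward from a89a2d5 to e1c8c63 is possible iff a89a2d5 is an ancestor of e1c8c63.
Ancestors of e1c8c63: {10f7d84, 2baf1dc, 609966b, 645fa33, 970d256, 9f23677, a89a2d5, bb96d0d, c0ab0de, c8f5327, ca17a2c, cd32c05, e1c8c63}.
a89a2d5 is among them, so fast-forward is possible.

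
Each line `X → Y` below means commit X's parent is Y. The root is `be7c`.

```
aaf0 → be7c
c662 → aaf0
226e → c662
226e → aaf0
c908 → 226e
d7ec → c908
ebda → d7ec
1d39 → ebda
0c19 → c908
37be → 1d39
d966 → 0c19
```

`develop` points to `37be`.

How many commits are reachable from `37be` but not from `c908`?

4

Reachable from 37be: {1d39, 226e, 37be, aaf0, be7c, c662, c908, d7ec, ebda}.
Reachable from c908: {226e, aaf0, be7c, c662, c908}.
In 37be's history but not c908's: {1d39, 37be, d7ec, ebda} — 4 commits.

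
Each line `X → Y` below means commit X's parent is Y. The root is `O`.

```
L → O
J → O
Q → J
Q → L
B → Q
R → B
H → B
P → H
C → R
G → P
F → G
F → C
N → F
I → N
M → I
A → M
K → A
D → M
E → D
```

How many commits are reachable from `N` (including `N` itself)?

12

Walking parent pointers from N: reachable set = {B, C, F, G, H, J, L, N, O, P, Q, R}.
That is 12 commits.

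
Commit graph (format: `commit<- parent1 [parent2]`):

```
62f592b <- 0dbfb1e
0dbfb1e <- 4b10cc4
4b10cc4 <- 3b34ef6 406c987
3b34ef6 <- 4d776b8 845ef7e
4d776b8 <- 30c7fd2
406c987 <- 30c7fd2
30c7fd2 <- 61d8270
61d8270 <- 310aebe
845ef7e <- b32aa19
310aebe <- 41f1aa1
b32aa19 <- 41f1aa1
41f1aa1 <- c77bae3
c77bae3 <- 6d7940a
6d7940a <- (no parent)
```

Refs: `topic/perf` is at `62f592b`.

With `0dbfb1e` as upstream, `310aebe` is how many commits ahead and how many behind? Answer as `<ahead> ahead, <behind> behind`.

0 ahead, 9 behind

Reachable from 310aebe: {310aebe, 41f1aa1, 6d7940a, c77bae3}.
Reachable from 0dbfb1e: {0dbfb1e, 30c7fd2, 310aebe, 3b34ef6, 406c987, 41f1aa1, 4b10cc4, 4d776b8, 61d8270, 6d7940a, 845ef7e, b32aa19, c77bae3}.
Only in 310aebe's history (ahead): {} — 0.
Only in 0dbfb1e's history (behind): {0dbfb1e, 30c7fd2, 3b34ef6, 406c987, 4b10cc4, 4d776b8, 61d8270, 845ef7e, b32aa19} — 9.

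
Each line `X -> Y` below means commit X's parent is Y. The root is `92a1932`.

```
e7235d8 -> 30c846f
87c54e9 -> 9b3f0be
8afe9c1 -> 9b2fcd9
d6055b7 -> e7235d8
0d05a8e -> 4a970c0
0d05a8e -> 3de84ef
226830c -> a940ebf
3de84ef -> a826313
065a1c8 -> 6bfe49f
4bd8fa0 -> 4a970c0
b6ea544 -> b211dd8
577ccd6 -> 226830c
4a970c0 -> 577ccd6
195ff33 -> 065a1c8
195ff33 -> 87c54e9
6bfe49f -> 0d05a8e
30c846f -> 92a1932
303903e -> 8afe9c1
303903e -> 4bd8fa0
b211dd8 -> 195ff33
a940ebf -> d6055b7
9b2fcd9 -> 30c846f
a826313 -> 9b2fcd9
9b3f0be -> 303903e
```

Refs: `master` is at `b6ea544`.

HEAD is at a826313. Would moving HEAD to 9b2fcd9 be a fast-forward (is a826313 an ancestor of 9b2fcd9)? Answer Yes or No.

A fast-forward from a826313 to 9b2fcd9 is possible iff a826313 is an ancestor of 9b2fcd9.
Ancestors of 9b2fcd9: {30c846f, 92a1932, 9b2fcd9}.
a826313 is not among them, so fast-forward is not possible.

No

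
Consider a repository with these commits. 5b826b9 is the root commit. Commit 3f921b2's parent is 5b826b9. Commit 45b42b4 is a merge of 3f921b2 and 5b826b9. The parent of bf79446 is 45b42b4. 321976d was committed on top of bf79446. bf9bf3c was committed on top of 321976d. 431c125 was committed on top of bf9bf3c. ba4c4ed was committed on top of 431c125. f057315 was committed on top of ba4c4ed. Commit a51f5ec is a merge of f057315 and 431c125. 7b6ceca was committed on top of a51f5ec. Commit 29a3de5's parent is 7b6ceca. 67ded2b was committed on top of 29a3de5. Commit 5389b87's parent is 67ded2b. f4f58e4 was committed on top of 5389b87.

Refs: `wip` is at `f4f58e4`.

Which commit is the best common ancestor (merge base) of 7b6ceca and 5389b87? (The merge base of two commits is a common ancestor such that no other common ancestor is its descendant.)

Ancestors of 7b6ceca: {321976d, 3f921b2, 431c125, 45b42b4, 5b826b9, 7b6ceca, a51f5ec, ba4c4ed, bf79446, bf9bf3c, f057315}.
Ancestors of 5389b87: {29a3de5, 321976d, 3f921b2, 431c125, 45b42b4, 5389b87, 5b826b9, 67ded2b, 7b6ceca, a51f5ec, ba4c4ed, bf79446, bf9bf3c, f057315}.
Common ancestors: {321976d, 3f921b2, 431c125, 45b42b4, 5b826b9, 7b6ceca, a51f5ec, ba4c4ed, bf79446, bf9bf3c, f057315}.
Among these, 7b6ceca is not an ancestor of any other common ancestor — it is the merge base.

7b6ceca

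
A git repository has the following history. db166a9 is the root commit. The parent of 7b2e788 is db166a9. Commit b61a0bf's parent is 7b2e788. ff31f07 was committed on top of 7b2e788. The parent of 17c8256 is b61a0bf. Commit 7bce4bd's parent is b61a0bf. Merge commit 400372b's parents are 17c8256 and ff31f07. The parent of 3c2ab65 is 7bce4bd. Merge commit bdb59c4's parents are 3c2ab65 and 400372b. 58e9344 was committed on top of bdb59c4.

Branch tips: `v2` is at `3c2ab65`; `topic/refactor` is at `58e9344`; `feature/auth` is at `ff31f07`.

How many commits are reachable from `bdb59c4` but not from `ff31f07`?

Reachable from bdb59c4: {17c8256, 3c2ab65, 400372b, 7b2e788, 7bce4bd, b61a0bf, bdb59c4, db166a9, ff31f07}.
Reachable from ff31f07: {7b2e788, db166a9, ff31f07}.
In bdb59c4's history but not ff31f07's: {17c8256, 3c2ab65, 400372b, 7bce4bd, b61a0bf, bdb59c4} — 6 commits.

6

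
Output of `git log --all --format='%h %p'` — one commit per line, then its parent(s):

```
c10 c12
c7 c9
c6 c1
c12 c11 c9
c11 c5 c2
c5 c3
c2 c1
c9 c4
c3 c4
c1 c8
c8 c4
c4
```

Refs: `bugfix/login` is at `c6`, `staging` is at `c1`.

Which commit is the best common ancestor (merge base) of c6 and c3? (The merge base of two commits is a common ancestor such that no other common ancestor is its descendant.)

Ancestors of c6: {c1, c4, c6, c8}.
Ancestors of c3: {c3, c4}.
Common ancestors: {c4}.
The only common ancestor is c4, so it is the merge base.

c4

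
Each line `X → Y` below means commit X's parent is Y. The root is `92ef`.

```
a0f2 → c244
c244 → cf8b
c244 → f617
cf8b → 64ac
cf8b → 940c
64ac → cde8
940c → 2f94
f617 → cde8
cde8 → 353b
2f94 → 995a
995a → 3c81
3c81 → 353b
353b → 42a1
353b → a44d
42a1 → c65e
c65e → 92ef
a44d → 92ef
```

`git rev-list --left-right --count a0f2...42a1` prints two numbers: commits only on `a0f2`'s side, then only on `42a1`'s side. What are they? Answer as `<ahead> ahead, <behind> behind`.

12 ahead, 0 behind

Reachable from a0f2: {2f94, 353b, 3c81, 42a1, 64ac, 92ef, 940c, 995a, a0f2, a44d, c244, c65e, cde8, cf8b, f617}.
Reachable from 42a1: {42a1, 92ef, c65e}.
Only in a0f2's history (ahead): {2f94, 353b, 3c81, 64ac, 940c, 995a, a0f2, a44d, c244, cde8, cf8b, f617} — 12.
Only in 42a1's history (behind): {} — 0.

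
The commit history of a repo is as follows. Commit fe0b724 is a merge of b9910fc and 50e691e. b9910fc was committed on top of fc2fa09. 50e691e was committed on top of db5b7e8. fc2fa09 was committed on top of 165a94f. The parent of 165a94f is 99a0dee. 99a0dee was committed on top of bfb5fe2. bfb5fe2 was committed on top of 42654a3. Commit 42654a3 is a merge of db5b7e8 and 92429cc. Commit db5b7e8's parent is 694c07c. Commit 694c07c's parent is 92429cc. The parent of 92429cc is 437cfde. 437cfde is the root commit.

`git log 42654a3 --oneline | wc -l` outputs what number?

Walking parent pointers from 42654a3: reachable set = {42654a3, 437cfde, 694c07c, 92429cc, db5b7e8}.
That is 5 commits.

5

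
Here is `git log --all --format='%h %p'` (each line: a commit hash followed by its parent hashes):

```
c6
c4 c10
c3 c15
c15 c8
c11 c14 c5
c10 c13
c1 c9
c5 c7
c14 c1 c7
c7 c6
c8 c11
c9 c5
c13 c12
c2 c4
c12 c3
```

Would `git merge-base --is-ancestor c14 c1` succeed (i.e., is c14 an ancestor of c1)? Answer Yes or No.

No

Ancestors of c1: {c1, c5, c6, c7, c9}.
c14 is not in that set, so it is not an ancestor of c1.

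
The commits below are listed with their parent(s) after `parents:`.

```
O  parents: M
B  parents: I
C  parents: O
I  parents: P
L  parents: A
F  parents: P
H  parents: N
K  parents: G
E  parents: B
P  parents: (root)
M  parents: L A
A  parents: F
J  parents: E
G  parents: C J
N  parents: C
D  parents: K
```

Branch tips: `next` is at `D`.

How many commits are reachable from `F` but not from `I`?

Reachable from F: {F, P}.
Reachable from I: {I, P}.
In F's history but not I's: {F} — 1 commit.

1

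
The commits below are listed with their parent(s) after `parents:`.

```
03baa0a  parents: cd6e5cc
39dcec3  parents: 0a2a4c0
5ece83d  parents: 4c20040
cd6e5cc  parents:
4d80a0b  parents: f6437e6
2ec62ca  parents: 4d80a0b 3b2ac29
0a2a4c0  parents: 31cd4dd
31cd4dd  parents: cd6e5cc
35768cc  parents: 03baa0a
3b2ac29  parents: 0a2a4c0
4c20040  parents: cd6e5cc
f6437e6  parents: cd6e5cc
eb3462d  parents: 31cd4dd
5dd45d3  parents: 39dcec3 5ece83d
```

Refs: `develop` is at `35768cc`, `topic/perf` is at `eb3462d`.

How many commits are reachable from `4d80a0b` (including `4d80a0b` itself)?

3

Walking parent pointers from 4d80a0b: reachable set = {4d80a0b, cd6e5cc, f6437e6}.
That is 3 commits.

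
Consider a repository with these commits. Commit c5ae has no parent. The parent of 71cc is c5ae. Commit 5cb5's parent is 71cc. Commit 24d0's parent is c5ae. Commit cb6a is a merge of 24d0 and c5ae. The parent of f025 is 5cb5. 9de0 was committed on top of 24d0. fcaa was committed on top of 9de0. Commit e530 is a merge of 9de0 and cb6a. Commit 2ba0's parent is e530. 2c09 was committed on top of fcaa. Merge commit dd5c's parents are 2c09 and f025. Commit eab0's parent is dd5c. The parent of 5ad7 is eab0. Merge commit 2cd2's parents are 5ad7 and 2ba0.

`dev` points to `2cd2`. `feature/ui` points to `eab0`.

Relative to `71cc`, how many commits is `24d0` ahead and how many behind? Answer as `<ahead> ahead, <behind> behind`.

Reachable from 24d0: {24d0, c5ae}.
Reachable from 71cc: {71cc, c5ae}.
Only in 24d0's history (ahead): {24d0} — 1.
Only in 71cc's history (behind): {71cc} — 1.

1 ahead, 1 behind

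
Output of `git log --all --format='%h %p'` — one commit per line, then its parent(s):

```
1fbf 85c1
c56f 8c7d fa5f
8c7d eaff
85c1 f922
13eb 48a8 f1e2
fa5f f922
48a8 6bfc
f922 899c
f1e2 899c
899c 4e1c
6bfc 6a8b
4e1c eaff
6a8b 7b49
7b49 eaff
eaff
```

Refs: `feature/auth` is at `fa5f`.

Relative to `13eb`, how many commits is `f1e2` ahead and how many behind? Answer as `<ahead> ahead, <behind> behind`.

Reachable from f1e2: {4e1c, 899c, eaff, f1e2}.
Reachable from 13eb: {13eb, 48a8, 4e1c, 6a8b, 6bfc, 7b49, 899c, eaff, f1e2}.
Only in f1e2's history (ahead): {} — 0.
Only in 13eb's history (behind): {13eb, 48a8, 6a8b, 6bfc, 7b49} — 5.

0 ahead, 5 behind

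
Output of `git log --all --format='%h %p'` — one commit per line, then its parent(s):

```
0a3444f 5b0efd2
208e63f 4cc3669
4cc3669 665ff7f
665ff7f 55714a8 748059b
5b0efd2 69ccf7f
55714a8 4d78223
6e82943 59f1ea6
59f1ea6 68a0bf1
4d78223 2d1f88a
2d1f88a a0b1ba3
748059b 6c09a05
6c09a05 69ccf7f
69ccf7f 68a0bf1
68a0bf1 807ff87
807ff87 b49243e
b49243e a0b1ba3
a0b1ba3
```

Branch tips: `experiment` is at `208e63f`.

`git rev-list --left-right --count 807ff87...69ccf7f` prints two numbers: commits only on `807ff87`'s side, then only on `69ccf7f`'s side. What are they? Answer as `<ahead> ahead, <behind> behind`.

0 ahead, 2 behind

Reachable from 807ff87: {807ff87, a0b1ba3, b49243e}.
Reachable from 69ccf7f: {68a0bf1, 69ccf7f, 807ff87, a0b1ba3, b49243e}.
Only in 807ff87's history (ahead): {} — 0.
Only in 69ccf7f's history (behind): {68a0bf1, 69ccf7f} — 2.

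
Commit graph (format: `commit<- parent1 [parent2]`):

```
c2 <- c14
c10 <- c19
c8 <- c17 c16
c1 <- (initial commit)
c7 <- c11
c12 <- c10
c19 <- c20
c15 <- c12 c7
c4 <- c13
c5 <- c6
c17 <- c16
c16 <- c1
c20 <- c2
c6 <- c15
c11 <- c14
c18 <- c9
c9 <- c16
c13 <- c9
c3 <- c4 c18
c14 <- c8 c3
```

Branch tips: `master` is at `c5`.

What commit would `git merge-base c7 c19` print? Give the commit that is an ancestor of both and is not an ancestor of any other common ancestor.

c14

Ancestors of c7: {c1, c11, c13, c14, c16, c17, c18, c3, c4, c7, c8, c9}.
Ancestors of c19: {c1, c13, c14, c16, c17, c18, c19, c2, c20, c3, c4, c8, c9}.
Common ancestors: {c1, c13, c14, c16, c17, c18, c3, c4, c8, c9}.
Among these, c14 is not an ancestor of any other common ancestor — it is the merge base.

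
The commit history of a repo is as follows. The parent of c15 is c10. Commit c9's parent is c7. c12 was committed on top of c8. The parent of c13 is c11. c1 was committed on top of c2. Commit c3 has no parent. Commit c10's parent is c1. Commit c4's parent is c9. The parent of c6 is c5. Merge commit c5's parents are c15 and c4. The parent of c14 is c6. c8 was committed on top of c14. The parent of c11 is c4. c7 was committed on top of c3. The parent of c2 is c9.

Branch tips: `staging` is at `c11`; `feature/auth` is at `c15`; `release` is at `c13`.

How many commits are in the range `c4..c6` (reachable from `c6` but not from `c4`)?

Reachable from c6: {c1, c10, c15, c2, c3, c4, c5, c6, c7, c9}.
Reachable from c4: {c3, c4, c7, c9}.
In c6's history but not c4's: {c1, c10, c15, c2, c5, c6} — 6 commits.

6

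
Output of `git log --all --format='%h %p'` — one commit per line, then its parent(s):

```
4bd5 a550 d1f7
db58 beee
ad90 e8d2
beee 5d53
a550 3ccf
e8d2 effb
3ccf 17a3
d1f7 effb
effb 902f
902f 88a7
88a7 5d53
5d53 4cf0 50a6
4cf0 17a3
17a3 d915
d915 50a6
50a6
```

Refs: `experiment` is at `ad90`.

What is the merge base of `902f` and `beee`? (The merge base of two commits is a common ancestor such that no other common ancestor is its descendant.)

5d53

Ancestors of 902f: {17a3, 4cf0, 50a6, 5d53, 88a7, 902f, d915}.
Ancestors of beee: {17a3, 4cf0, 50a6, 5d53, beee, d915}.
Common ancestors: {17a3, 4cf0, 50a6, 5d53, d915}.
Among these, 5d53 is not an ancestor of any other common ancestor — it is the merge base.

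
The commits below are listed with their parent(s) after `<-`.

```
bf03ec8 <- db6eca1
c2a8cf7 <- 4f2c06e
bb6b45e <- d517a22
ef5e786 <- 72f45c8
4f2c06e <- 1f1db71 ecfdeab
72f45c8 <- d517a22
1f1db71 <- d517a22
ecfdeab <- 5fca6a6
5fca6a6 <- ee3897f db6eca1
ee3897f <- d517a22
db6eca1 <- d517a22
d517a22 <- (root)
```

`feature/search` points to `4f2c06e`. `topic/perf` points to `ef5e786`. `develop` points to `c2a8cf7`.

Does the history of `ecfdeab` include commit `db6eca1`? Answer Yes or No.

Ancestors of ecfdeab (commits reachable by following parents): {5fca6a6, d517a22, db6eca1, ecfdeab, ee3897f}.
db6eca1 is in that set, so it is an ancestor of ecfdeab.

Yes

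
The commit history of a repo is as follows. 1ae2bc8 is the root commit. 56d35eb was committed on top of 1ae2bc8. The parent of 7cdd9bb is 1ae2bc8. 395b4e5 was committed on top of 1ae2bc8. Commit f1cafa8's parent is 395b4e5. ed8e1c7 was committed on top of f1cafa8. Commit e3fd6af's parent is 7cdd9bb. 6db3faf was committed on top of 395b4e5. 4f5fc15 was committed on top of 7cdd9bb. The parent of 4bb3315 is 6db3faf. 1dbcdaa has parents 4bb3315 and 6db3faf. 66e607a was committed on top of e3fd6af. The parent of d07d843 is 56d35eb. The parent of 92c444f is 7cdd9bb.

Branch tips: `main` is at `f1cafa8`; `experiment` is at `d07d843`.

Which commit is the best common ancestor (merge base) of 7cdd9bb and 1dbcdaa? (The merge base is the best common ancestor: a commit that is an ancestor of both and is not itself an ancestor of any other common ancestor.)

1ae2bc8

Ancestors of 7cdd9bb: {1ae2bc8, 7cdd9bb}.
Ancestors of 1dbcdaa: {1ae2bc8, 1dbcdaa, 395b4e5, 4bb3315, 6db3faf}.
Common ancestors: {1ae2bc8}.
The only common ancestor is 1ae2bc8, so it is the merge base.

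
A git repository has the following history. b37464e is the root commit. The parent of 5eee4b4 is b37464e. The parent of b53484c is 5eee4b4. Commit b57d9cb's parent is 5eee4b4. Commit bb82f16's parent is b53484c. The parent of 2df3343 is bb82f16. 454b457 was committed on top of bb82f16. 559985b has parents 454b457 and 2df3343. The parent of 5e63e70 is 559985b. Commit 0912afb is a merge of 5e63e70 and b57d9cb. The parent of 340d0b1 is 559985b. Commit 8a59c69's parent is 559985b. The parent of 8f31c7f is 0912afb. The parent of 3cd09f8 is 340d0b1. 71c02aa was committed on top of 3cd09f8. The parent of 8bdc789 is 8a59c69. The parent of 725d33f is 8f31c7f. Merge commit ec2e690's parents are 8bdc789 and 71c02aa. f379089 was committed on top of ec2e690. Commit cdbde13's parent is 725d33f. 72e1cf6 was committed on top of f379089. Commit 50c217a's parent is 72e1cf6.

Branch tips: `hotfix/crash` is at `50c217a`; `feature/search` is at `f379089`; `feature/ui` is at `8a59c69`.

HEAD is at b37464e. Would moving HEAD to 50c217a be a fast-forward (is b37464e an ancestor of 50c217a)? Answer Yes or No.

Yes

A fast-forward from b37464e to 50c217a is possible iff b37464e is an ancestor of 50c217a.
Ancestors of 50c217a: {2df3343, 340d0b1, 3cd09f8, 454b457, 50c217a, 559985b, 5eee4b4, 71c02aa, 72e1cf6, 8a59c69, 8bdc789, b37464e, b53484c, bb82f16, ec2e690, f379089}.
b37464e is among them, so fast-forward is possible.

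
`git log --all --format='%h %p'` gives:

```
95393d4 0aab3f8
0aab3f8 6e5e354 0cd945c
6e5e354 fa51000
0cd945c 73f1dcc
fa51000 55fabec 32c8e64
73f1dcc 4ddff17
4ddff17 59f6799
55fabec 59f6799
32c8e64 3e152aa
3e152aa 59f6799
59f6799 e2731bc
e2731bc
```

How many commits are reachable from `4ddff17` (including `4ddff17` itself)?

3

Walking parent pointers from 4ddff17: reachable set = {4ddff17, 59f6799, e2731bc}.
That is 3 commits.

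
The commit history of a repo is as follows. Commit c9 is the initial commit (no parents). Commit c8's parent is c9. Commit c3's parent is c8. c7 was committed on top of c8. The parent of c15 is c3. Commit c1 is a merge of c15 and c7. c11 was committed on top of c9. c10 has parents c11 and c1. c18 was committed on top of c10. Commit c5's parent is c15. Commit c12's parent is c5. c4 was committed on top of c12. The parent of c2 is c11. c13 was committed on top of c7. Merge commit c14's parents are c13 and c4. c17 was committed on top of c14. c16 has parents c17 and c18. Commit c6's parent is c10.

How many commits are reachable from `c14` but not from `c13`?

6

Reachable from c14: {c12, c13, c14, c15, c3, c4, c5, c7, c8, c9}.
Reachable from c13: {c13, c7, c8, c9}.
In c14's history but not c13's: {c12, c14, c15, c3, c4, c5} — 6 commits.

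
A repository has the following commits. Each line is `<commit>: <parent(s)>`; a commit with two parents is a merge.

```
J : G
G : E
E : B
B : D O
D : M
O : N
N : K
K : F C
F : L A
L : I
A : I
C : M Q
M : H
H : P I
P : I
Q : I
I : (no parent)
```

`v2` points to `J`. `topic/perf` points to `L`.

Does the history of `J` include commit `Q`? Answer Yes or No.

Yes

Ancestors of J (commits reachable by following parents): {A, B, C, D, E, F, G, H, I, J, K, L, M, N, O, P, Q}.
Q is in that set, so it is an ancestor of J.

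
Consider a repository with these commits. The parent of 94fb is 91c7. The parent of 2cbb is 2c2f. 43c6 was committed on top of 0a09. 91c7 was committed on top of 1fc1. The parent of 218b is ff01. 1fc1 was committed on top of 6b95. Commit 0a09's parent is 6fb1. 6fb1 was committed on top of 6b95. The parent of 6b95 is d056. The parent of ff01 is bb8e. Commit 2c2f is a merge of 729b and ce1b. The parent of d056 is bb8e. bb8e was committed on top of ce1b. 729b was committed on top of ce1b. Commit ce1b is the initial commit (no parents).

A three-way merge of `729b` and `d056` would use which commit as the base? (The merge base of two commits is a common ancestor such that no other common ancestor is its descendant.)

Ancestors of 729b: {729b, ce1b}.
Ancestors of d056: {bb8e, ce1b, d056}.
Common ancestors: {ce1b}.
The only common ancestor is ce1b, so it is the merge base.

ce1b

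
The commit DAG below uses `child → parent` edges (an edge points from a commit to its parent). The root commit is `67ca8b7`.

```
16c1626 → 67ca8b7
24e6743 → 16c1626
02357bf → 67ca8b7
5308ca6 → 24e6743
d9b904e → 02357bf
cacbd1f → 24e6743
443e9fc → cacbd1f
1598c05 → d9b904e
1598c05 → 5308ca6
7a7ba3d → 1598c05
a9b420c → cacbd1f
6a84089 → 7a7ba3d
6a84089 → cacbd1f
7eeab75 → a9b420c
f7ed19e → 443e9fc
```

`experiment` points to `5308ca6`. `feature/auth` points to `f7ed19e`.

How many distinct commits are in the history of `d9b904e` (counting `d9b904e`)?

3

Walking parent pointers from d9b904e: reachable set = {02357bf, 67ca8b7, d9b904e}.
That is 3 commits.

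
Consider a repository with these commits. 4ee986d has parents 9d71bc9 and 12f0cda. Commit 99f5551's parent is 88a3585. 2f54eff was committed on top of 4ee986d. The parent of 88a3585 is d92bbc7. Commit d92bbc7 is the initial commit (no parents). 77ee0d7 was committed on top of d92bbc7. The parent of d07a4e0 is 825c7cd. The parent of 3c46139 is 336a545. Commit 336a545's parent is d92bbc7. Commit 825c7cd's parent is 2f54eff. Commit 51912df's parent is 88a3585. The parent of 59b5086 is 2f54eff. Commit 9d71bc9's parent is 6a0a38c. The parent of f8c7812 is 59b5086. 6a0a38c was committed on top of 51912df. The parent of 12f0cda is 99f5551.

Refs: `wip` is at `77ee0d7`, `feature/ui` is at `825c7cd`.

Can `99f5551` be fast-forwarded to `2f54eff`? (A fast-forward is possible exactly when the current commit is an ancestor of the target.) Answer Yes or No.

Yes

A fast-forward from 99f5551 to 2f54eff is possible iff 99f5551 is an ancestor of 2f54eff.
Ancestors of 2f54eff: {12f0cda, 2f54eff, 4ee986d, 51912df, 6a0a38c, 88a3585, 99f5551, 9d71bc9, d92bbc7}.
99f5551 is among them, so fast-forward is possible.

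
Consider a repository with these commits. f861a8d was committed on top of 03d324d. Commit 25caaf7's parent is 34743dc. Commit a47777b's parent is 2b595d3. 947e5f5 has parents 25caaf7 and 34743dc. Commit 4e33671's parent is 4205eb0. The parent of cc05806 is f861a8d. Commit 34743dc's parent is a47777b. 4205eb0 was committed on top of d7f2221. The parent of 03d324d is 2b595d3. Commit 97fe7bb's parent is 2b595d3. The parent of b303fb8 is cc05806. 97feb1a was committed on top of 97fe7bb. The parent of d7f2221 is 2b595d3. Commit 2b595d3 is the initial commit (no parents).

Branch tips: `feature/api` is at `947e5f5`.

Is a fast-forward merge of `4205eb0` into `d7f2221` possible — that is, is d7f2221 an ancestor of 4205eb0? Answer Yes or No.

A fast-forward from d7f2221 to 4205eb0 is possible iff d7f2221 is an ancestor of 4205eb0.
Ancestors of 4205eb0: {2b595d3, 4205eb0, d7f2221}.
d7f2221 is among them, so fast-forward is possible.

Yes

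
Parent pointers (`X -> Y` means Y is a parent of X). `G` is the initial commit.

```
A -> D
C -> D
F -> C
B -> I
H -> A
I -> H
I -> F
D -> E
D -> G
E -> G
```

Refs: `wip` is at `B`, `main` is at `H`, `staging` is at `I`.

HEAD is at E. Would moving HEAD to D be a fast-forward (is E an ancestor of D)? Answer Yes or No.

Yes

A fast-forward from E to D is possible iff E is an ancestor of D.
Ancestors of D: {D, E, G}.
E is among them, so fast-forward is possible.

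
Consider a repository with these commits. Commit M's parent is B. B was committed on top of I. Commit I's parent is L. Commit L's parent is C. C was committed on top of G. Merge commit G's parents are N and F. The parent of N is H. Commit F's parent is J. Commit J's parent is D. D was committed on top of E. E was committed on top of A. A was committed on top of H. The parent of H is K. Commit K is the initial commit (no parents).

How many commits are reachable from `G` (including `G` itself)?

Walking parent pointers from G: reachable set = {A, D, E, F, G, H, J, K, N}.
That is 9 commits.

9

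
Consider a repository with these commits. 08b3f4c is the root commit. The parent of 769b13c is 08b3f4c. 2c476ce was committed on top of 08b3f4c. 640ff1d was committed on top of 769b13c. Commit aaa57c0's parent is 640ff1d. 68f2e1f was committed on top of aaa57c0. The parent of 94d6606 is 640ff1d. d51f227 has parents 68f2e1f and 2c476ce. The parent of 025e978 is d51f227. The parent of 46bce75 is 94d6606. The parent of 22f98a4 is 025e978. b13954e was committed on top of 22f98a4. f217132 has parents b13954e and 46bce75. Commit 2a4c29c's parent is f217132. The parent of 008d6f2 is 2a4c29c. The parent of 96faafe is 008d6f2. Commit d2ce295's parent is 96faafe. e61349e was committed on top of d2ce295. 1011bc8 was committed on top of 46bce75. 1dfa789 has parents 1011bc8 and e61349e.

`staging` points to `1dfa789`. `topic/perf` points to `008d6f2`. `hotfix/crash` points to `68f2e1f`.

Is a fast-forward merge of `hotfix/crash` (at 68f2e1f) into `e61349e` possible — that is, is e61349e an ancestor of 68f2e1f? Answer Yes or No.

A fast-forward from e61349e to 68f2e1f is possible iff e61349e is an ancestor of 68f2e1f.
Ancestors of 68f2e1f: {08b3f4c, 640ff1d, 68f2e1f, 769b13c, aaa57c0}.
e61349e is not among them, so fast-forward is not possible.

No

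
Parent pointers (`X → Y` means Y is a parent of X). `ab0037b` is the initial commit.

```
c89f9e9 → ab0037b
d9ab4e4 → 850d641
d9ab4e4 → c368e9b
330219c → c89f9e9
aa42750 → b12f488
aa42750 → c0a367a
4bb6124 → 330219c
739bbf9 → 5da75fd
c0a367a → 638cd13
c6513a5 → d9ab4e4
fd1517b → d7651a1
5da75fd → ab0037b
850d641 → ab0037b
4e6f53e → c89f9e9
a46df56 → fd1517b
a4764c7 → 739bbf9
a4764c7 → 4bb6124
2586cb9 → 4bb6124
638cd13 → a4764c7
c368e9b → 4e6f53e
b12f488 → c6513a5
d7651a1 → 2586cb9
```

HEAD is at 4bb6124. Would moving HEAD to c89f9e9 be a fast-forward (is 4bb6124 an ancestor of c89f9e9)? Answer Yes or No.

A fast-forward from 4bb6124 to c89f9e9 is possible iff 4bb6124 is an ancestor of c89f9e9.
Ancestors of c89f9e9: {ab0037b, c89f9e9}.
4bb6124 is not among them, so fast-forward is not possible.

No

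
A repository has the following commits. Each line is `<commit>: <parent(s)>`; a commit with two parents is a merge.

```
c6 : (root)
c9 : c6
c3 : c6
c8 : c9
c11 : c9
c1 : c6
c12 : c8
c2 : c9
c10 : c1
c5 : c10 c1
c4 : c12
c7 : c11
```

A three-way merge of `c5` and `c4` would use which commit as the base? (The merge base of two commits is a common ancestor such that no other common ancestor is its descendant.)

Ancestors of c5: {c1, c10, c5, c6}.
Ancestors of c4: {c12, c4, c6, c8, c9}.
Common ancestors: {c6}.
The only common ancestor is c6, so it is the merge base.

c6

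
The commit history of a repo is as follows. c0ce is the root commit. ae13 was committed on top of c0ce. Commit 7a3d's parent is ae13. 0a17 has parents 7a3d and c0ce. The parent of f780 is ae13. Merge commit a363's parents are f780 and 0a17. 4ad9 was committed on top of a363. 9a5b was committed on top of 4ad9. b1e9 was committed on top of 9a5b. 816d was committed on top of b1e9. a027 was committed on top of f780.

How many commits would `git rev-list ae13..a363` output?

Reachable from a363: {0a17, 7a3d, a363, ae13, c0ce, f780}.
Reachable from ae13: {ae13, c0ce}.
In a363's history but not ae13's: {0a17, 7a3d, a363, f780} — 4 commits.

4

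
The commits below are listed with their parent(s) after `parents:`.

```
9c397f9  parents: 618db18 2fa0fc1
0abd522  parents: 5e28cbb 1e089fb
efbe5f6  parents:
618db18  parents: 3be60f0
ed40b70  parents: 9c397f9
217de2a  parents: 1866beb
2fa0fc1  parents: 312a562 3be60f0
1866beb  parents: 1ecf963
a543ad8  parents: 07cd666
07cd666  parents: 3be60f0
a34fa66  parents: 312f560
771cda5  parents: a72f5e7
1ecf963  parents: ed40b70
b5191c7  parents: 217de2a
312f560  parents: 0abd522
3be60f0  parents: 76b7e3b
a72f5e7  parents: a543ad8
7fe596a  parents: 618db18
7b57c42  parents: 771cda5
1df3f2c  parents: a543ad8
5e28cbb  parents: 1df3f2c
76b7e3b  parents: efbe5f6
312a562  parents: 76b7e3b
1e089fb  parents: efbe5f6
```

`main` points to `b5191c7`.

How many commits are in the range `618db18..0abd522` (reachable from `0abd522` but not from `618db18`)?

6

Reachable from 0abd522: {07cd666, 0abd522, 1df3f2c, 1e089fb, 3be60f0, 5e28cbb, 76b7e3b, a543ad8, efbe5f6}.
Reachable from 618db18: {3be60f0, 618db18, 76b7e3b, efbe5f6}.
In 0abd522's history but not 618db18's: {07cd666, 0abd522, 1df3f2c, 1e089fb, 5e28cbb, a543ad8} — 6 commits.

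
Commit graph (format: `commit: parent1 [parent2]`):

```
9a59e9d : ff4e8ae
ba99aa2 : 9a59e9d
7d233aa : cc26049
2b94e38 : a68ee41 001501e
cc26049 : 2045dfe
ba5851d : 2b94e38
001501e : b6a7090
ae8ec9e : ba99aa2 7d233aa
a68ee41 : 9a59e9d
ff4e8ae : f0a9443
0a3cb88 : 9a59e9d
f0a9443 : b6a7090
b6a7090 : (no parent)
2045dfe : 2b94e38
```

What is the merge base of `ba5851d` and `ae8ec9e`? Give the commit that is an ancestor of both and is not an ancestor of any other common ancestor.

Ancestors of ba5851d: {001501e, 2b94e38, 9a59e9d, a68ee41, b6a7090, ba5851d, f0a9443, ff4e8ae}.
Ancestors of ae8ec9e: {001501e, 2045dfe, 2b94e38, 7d233aa, 9a59e9d, a68ee41, ae8ec9e, b6a7090, ba99aa2, cc26049, f0a9443, ff4e8ae}.
Common ancestors: {001501e, 2b94e38, 9a59e9d, a68ee41, b6a7090, f0a9443, ff4e8ae}.
Among these, 2b94e38 is not an ancestor of any other common ancestor — it is the merge base.

2b94e38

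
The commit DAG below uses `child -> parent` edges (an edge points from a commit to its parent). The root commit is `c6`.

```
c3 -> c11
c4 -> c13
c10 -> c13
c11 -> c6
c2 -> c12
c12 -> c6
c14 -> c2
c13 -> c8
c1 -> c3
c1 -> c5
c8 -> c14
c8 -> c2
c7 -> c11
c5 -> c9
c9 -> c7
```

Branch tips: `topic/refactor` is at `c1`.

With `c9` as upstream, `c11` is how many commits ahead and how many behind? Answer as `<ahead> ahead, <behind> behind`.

Reachable from c11: {c11, c6}.
Reachable from c9: {c11, c6, c7, c9}.
Only in c11's history (ahead): {} — 0.
Only in c9's history (behind): {c7, c9} — 2.

0 ahead, 2 behind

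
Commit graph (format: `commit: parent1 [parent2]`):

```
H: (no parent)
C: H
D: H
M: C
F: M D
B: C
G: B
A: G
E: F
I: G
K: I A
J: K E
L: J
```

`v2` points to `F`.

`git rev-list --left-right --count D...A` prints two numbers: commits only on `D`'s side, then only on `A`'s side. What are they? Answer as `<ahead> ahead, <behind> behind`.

Reachable from D: {D, H}.
Reachable from A: {A, B, C, G, H}.
Only in D's history (ahead): {D} — 1.
Only in A's history (behind): {A, B, C, G} — 4.

1 ahead, 4 behind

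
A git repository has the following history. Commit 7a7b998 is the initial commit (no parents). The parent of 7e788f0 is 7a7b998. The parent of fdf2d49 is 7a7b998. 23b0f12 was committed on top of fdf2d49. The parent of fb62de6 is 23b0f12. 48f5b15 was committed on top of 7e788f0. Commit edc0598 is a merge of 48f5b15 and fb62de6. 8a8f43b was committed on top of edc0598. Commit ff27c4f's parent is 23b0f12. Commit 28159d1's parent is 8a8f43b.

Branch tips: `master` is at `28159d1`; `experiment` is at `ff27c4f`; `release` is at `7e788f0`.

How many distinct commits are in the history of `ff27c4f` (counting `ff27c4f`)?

4

Walking parent pointers from ff27c4f: reachable set = {23b0f12, 7a7b998, fdf2d49, ff27c4f}.
That is 4 commits.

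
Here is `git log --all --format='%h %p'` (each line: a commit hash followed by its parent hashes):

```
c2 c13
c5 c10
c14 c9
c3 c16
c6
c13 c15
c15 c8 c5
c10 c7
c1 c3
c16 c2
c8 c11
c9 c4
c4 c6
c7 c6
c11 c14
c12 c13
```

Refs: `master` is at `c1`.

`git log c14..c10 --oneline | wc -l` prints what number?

2

Reachable from c10: {c10, c6, c7}.
Reachable from c14: {c14, c4, c6, c9}.
In c10's history but not c14's: {c10, c7} — 2 commits.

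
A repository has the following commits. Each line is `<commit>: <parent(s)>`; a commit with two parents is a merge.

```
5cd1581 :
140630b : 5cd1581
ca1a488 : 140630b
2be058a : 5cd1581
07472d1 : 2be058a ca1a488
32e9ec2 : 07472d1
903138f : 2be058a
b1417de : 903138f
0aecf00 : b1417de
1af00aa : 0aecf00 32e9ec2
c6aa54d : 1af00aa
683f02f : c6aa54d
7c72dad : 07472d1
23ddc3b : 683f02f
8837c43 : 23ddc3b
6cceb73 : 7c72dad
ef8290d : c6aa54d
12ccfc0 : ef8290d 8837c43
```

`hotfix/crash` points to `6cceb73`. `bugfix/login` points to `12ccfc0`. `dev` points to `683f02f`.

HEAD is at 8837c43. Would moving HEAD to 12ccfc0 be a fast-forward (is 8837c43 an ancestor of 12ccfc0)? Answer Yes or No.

Yes

A fast-forward from 8837c43 to 12ccfc0 is possible iff 8837c43 is an ancestor of 12ccfc0.
Ancestors of 12ccfc0: {07472d1, 0aecf00, 12ccfc0, 140630b, 1af00aa, 23ddc3b, 2be058a, 32e9ec2, 5cd1581, 683f02f, 8837c43, 903138f, b1417de, c6aa54d, ca1a488, ef8290d}.
8837c43 is among them, so fast-forward is possible.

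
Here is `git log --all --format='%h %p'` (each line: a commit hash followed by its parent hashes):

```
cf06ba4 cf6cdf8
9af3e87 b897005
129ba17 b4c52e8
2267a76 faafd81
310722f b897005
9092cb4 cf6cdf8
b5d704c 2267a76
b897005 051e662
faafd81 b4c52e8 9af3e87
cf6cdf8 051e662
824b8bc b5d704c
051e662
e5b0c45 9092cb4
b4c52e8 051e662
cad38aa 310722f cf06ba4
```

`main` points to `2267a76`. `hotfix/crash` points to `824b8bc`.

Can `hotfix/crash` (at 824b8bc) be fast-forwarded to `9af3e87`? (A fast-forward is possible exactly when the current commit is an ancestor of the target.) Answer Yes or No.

No

A fast-forward from 824b8bc to 9af3e87 is possible iff 824b8bc is an ancestor of 9af3e87.
Ancestors of 9af3e87: {051e662, 9af3e87, b897005}.
824b8bc is not among them, so fast-forward is not possible.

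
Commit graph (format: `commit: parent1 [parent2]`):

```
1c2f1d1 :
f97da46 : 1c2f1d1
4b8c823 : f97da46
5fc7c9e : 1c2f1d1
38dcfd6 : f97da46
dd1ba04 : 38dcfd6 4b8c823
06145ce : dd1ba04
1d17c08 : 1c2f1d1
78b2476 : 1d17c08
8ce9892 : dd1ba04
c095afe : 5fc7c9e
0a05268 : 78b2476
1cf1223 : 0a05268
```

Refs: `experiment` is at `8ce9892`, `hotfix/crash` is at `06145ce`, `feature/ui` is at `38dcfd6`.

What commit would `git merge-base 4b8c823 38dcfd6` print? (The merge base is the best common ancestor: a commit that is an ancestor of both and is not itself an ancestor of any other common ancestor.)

f97da46

Ancestors of 4b8c823: {1c2f1d1, 4b8c823, f97da46}.
Ancestors of 38dcfd6: {1c2f1d1, 38dcfd6, f97da46}.
Common ancestors: {1c2f1d1, f97da46}.
Among these, f97da46 is not an ancestor of any other common ancestor — it is the merge base.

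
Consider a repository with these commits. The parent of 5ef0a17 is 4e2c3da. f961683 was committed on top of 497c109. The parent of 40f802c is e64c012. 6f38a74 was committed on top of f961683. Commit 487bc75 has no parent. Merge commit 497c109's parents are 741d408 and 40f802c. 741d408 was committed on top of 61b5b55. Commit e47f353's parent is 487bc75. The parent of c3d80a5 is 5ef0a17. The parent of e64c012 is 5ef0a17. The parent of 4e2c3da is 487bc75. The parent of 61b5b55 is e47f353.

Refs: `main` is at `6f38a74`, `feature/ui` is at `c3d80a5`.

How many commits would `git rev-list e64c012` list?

4

Walking parent pointers from e64c012: reachable set = {487bc75, 4e2c3da, 5ef0a17, e64c012}.
That is 4 commits.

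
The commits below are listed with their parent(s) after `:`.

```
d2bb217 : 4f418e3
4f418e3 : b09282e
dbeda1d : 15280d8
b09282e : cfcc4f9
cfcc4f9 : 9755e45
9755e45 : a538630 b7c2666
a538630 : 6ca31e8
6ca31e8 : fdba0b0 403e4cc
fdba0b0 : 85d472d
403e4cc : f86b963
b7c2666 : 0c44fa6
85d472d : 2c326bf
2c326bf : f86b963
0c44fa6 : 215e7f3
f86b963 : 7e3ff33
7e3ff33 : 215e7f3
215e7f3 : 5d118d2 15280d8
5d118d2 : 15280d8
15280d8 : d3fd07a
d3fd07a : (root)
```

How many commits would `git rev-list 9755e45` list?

Walking parent pointers from 9755e45: reachable set = {0c44fa6, 15280d8, 215e7f3, 2c326bf, 403e4cc, 5d118d2, 6ca31e8, 7e3ff33, 85d472d, 9755e45, a538630, b7c2666, d3fd07a, f86b963, fdba0b0}.
That is 15 commits.

15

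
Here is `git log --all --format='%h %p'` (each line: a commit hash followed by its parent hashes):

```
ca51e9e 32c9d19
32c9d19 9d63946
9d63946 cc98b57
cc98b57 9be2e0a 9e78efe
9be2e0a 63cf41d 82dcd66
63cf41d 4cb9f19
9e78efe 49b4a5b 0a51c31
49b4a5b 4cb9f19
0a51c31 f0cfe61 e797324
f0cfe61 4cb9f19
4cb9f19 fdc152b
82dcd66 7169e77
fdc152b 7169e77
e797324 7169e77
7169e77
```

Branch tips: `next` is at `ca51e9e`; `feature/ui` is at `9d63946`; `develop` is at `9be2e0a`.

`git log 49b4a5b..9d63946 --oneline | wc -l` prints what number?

Reachable from 9d63946: {0a51c31, 49b4a5b, 4cb9f19, 63cf41d, 7169e77, 82dcd66, 9be2e0a, 9d63946, 9e78efe, cc98b57, e797324, f0cfe61, fdc152b}.
Reachable from 49b4a5b: {49b4a5b, 4cb9f19, 7169e77, fdc152b}.
In 9d63946's history but not 49b4a5b's: {0a51c31, 63cf41d, 82dcd66, 9be2e0a, 9d63946, 9e78efe, cc98b57, e797324, f0cfe61} — 9 commits.

9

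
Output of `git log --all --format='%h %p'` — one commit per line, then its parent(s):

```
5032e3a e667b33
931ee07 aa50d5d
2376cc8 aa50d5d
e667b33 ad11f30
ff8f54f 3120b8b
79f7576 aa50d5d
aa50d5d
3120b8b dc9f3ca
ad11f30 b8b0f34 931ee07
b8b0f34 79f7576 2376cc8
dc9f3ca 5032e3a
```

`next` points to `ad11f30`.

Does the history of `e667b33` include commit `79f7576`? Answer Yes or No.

Yes

Ancestors of e667b33 (commits reachable by following parents): {2376cc8, 79f7576, 931ee07, aa50d5d, ad11f30, b8b0f34, e667b33}.
79f7576 is in that set, so it is an ancestor of e667b33.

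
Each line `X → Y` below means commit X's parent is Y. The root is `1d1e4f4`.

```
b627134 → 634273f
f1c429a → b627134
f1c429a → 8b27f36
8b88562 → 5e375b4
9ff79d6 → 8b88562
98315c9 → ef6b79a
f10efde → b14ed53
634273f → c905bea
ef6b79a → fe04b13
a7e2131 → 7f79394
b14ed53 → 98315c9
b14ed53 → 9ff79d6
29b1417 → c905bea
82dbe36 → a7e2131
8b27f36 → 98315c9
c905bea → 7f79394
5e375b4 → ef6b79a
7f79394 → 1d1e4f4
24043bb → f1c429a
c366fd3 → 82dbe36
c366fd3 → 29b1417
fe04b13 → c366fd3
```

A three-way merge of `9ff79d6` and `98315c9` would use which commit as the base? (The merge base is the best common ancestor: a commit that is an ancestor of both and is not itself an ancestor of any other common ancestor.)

ef6b79a

Ancestors of 9ff79d6: {1d1e4f4, 29b1417, 5e375b4, 7f79394, 82dbe36, 8b88562, 9ff79d6, a7e2131, c366fd3, c905bea, ef6b79a, fe04b13}.
Ancestors of 98315c9: {1d1e4f4, 29b1417, 7f79394, 82dbe36, 98315c9, a7e2131, c366fd3, c905bea, ef6b79a, fe04b13}.
Common ancestors: {1d1e4f4, 29b1417, 7f79394, 82dbe36, a7e2131, c366fd3, c905bea, ef6b79a, fe04b13}.
Among these, ef6b79a is not an ancestor of any other common ancestor — it is the merge base.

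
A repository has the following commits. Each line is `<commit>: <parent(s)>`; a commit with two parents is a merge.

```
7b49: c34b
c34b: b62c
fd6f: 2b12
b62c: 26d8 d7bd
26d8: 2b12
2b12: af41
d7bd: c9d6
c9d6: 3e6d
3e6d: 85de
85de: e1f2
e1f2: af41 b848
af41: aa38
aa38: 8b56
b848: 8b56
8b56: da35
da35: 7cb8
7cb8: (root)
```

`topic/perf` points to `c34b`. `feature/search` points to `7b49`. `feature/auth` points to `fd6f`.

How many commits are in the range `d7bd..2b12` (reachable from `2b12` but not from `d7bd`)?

Reachable from 2b12: {2b12, 7cb8, 8b56, aa38, af41, da35}.
Reachable from d7bd: {3e6d, 7cb8, 85de, 8b56, aa38, af41, b848, c9d6, d7bd, da35, e1f2}.
In 2b12's history but not d7bd's: {2b12} — 1 commit.

1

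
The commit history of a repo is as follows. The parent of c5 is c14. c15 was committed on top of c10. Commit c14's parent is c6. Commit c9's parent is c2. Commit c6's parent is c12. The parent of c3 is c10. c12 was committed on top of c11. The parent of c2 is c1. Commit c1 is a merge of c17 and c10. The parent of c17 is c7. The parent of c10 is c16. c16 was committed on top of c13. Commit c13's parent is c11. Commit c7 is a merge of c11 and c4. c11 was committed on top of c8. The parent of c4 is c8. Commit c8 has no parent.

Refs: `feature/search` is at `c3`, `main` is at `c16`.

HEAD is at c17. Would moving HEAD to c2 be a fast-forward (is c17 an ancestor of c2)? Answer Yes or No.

Yes

A fast-forward from c17 to c2 is possible iff c17 is an ancestor of c2.
Ancestors of c2: {c1, c10, c11, c13, c16, c17, c2, c4, c7, c8}.
c17 is among them, so fast-forward is possible.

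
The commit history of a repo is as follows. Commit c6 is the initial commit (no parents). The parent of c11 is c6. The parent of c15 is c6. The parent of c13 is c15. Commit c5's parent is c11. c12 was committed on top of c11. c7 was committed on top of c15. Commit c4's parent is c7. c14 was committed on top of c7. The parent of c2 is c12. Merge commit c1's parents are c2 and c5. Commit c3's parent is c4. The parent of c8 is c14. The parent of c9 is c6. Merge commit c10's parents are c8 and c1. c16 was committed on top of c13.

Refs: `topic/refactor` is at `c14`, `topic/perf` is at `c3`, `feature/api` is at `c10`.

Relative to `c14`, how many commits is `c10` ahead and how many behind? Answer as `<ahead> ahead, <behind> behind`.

7 ahead, 0 behind

Reachable from c10: {c1, c10, c11, c12, c14, c15, c2, c5, c6, c7, c8}.
Reachable from c14: {c14, c15, c6, c7}.
Only in c10's history (ahead): {c1, c10, c11, c12, c2, c5, c8} — 7.
Only in c14's history (behind): {} — 0.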